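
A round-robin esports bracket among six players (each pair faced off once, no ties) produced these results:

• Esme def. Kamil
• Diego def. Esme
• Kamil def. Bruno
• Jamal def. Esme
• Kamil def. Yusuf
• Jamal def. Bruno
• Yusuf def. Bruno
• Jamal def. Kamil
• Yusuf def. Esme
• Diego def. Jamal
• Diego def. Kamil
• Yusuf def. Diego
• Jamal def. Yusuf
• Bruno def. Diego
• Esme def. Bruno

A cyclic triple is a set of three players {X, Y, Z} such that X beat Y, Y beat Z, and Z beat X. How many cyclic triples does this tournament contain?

Win totals: Kamil 2, Esme 2, Yusuf 3, Bruno 1, Diego 3, Jamal 4.
A player with w wins dominates both others in C(w,2) triples; summing gives 1 + 1 + 3 + 0 + 3 + 6 = 14 transitive triples.
Total triples C(6,3) = 20, so cyclic triples = 20 − 14 = 6.

6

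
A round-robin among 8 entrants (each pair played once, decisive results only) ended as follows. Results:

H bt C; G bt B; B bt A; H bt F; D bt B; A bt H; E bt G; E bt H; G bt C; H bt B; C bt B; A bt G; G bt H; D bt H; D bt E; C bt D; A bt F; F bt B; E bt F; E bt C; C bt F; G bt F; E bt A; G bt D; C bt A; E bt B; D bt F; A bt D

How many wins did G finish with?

G's results: beat B, C, D, F, H; lost to A, E.
That is 5 wins.

5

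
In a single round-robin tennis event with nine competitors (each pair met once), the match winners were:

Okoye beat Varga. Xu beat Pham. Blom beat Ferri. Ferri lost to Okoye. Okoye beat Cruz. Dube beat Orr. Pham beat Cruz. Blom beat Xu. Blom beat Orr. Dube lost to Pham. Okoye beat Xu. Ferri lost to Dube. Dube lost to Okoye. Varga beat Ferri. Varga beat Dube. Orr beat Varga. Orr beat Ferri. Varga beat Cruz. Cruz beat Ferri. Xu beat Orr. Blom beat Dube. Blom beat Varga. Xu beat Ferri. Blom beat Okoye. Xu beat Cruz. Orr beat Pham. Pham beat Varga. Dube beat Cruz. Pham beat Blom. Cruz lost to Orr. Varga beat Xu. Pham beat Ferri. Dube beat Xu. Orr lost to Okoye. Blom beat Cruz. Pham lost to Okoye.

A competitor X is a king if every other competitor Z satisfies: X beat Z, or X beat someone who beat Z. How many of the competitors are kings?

3

Okoye reaches everyone (king).
Dube cannot reach Okoye, Blom in two steps.
Varga cannot reach Okoye, Blom in two steps.
Pham reaches everyone (king).
Blom reaches everyone (king).
Cruz cannot reach Okoye, Dube, Varga, Pham, Blom, Orr, Xu in two steps.
Orr cannot reach Okoye in two steps.
Ferri cannot reach Okoye, Dube, Varga, Pham, Blom, Cruz, Orr, Xu in two steps.
Xu cannot reach Okoye in two steps.
Kings: Okoye, Pham, Blom — 3.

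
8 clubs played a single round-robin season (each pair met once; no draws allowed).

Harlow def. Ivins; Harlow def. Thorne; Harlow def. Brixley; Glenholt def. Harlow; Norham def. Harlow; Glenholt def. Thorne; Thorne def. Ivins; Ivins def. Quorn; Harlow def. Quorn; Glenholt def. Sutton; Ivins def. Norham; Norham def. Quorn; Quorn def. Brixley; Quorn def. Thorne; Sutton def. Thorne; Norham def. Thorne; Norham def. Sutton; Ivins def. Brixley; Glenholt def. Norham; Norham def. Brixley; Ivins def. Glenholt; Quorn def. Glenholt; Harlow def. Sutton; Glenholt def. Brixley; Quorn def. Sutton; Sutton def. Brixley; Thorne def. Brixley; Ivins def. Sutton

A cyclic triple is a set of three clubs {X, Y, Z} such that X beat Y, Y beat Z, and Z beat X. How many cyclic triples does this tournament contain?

Win totals: Brixley 0, Glenholt 5, Ivins 5, Sutton 2, Thorne 2, Harlow 5, Quorn 4, Norham 5.
A club with w wins dominates both others in C(w,2) triples; summing gives 0 + 10 + 10 + 1 + 1 + 10 + 6 + 10 = 48 transitive triples.
Total triples C(8,3) = 56, so cyclic triples = 56 − 48 = 8.

8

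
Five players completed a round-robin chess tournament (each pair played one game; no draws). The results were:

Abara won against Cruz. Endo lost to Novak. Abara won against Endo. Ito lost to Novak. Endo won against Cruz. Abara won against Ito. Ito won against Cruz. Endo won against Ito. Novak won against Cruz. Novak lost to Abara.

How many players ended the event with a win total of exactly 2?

1

Win totals: Novak 3, Cruz 0, Ito 1, Endo 2, Abara 4.
Exactly 2: Endo — 1 player.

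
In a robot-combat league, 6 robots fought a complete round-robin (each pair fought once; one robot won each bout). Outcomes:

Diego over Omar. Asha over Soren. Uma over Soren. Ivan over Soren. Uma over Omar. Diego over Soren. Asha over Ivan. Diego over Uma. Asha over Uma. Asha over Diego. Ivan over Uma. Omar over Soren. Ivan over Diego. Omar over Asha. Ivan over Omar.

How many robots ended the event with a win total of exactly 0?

Win totals: Omar 2, Uma 2, Soren 0, Diego 3, Asha 4, Ivan 4.
Exactly 0: Soren — 1 robot.

1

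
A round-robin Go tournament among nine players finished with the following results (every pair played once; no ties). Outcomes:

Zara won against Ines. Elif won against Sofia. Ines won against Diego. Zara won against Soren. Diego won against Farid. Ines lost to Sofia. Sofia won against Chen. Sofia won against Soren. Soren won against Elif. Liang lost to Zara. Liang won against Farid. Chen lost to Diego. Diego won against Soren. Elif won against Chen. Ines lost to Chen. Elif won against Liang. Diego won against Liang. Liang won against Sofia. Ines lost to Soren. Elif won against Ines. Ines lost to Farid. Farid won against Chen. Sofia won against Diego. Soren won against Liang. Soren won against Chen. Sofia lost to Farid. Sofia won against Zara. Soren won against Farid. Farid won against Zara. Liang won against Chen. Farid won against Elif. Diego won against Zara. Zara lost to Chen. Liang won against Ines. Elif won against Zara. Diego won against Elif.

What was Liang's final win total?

4

Liang's results: beat Sofia, Ines, Chen, Farid; lost to Diego, Soren, Elif, Zara.
That is 4 wins.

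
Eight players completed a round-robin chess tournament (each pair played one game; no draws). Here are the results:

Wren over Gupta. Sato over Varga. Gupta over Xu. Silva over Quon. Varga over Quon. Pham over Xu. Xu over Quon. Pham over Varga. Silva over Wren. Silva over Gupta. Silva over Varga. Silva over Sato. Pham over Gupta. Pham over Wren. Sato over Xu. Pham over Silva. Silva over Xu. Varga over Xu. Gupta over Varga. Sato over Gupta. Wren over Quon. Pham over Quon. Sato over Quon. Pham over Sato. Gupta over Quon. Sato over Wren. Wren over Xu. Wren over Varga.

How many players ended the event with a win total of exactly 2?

1

Win totals: Xu 1, Sato 5, Quon 0, Varga 2, Silva 6, Wren 4, Gupta 3, Pham 7.
Exactly 2: Varga — 1 player.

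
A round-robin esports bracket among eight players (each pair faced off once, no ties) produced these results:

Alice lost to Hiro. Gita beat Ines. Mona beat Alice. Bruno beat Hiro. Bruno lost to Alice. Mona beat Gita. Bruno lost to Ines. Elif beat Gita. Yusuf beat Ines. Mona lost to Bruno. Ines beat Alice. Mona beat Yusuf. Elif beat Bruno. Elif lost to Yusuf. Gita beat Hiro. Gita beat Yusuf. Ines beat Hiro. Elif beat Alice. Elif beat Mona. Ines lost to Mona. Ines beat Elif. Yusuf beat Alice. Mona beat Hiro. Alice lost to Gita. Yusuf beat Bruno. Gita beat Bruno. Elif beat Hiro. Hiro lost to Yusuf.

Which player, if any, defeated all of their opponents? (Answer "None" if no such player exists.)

Highest win total is Yusuf with 5 (out of 7 possible).
Yusuf lost to Mona, Gita, so no player went undefeated.

None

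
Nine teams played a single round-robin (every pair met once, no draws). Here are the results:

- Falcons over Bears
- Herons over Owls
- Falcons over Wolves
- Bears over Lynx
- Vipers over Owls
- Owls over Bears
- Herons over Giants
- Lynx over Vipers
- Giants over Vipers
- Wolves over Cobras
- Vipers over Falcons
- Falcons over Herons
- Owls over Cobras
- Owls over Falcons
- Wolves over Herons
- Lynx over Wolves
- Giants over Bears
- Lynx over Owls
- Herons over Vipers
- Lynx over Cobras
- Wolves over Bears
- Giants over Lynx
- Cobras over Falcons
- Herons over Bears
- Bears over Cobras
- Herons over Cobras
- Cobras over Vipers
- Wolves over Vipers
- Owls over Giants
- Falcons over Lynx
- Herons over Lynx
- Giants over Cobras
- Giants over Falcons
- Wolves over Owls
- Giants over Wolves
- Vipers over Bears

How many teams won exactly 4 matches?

3

Win totals: Bears 2, Owls 4, Wolves 5, Lynx 4, Vipers 3, Herons 6, Falcons 4, Giants 6, Cobras 2.
Exactly 4: Owls, Lynx, Falcons — 3 teams.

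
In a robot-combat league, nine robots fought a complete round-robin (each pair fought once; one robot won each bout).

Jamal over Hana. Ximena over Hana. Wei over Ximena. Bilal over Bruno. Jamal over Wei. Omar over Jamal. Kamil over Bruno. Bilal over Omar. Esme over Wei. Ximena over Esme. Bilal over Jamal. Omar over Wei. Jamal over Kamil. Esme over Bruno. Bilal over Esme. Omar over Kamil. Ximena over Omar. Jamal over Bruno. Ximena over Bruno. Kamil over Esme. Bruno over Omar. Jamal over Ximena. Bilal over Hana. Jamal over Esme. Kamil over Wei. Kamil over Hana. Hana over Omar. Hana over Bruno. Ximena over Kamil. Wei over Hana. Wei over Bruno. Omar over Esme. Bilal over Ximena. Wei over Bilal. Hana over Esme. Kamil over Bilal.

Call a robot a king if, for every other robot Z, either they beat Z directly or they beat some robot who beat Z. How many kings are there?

6

Hana cannot reach Bilal, Ximena in two steps.
Bruno cannot reach Hana, Bilal, Ximena in two steps.
Kamil reaches everyone (king).
Bilal reaches everyone (king).
Ximena reaches everyone (king).
Esme cannot reach Kamil, Jamal in two steps.
Omar reaches everyone (king).
Jamal reaches everyone (king).
Wei reaches everyone (king).
Kings: Kamil, Bilal, Ximena, Omar, Jamal, Wei — 6.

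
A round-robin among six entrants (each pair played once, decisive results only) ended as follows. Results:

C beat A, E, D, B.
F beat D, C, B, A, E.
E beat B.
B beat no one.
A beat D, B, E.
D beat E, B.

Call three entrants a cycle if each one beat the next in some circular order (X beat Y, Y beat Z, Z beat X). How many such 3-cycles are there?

0

Of the C(6,3) = 20 triples, the cyclic ones are: none.
That is 0.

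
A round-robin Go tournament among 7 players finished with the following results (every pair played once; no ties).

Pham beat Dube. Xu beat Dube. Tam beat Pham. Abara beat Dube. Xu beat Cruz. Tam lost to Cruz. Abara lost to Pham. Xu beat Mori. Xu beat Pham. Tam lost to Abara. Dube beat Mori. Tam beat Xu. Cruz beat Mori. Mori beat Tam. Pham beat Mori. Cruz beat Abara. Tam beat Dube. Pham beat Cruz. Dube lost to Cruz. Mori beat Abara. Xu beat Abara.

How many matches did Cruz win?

Cruz's results: beat Mori, Tam, Abara, Dube; lost to Pham, Xu.
That is 4 wins.

4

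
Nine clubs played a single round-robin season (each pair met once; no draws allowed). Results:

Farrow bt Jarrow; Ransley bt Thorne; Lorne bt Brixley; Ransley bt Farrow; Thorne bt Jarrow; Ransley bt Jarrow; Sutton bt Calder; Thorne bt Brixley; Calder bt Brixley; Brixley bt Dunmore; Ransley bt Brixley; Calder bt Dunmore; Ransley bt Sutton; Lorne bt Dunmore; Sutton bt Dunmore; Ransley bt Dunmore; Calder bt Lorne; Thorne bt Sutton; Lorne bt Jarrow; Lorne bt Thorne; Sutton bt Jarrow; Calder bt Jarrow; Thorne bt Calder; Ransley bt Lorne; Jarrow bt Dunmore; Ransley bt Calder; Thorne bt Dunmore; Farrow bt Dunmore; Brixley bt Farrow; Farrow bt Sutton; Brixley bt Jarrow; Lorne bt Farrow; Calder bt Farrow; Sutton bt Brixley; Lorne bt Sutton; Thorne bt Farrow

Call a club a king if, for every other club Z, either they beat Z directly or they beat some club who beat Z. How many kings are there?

1

Farrow cannot reach Thorne, Lorne, Ransley in two steps.
Sutton cannot reach Thorne, Ransley in two steps.
Thorne cannot reach Ransley in two steps.
Brixley cannot reach Thorne, Calder, Lorne, Ransley in two steps.
Calder cannot reach Ransley in two steps.
Lorne cannot reach Ransley in two steps.
Jarrow cannot reach Farrow, Sutton, Thorne, Brixley, Calder, Lorne, Ransley in two steps.
Dunmore cannot reach Farrow, Sutton, Thorne, Brixley, Calder, Lorne, Jarrow, Ransley in two steps.
Ransley reaches everyone (king).
Kings: Ransley — 1.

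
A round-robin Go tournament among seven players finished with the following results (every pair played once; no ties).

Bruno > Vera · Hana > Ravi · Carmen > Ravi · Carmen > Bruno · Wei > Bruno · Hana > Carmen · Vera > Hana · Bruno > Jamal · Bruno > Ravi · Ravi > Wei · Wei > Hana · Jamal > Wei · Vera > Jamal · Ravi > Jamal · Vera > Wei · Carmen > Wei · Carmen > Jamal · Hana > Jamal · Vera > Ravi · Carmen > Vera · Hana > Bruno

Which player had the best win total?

Win totals: Jamal 1, Hana 4, Bruno 3, Carmen 5, Vera 4, Wei 2, Ravi 2.
Carmen leads with 5 wins (next highest: 4).

Carmen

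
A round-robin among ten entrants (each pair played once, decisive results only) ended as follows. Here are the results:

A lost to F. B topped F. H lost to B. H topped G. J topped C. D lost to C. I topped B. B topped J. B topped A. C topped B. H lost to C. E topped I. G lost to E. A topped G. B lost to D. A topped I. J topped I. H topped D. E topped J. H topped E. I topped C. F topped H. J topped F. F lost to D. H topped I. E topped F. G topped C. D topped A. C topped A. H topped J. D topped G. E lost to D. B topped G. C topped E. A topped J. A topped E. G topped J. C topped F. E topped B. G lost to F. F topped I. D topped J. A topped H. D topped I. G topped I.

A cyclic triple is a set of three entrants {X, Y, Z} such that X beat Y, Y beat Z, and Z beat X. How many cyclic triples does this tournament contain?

31

Win totals: A 5, B 5, C 6, D 7, E 5, F 4, G 3, H 5, I 2, J 3.
An entrant with w wins dominates both others in C(w,2) triples; summing gives 10 + 10 + 15 + 21 + 10 + 6 + 3 + 10 + 1 + 3 = 89 transitive triples.
Total triples C(10,3) = 120, so cyclic triples = 120 − 89 = 31.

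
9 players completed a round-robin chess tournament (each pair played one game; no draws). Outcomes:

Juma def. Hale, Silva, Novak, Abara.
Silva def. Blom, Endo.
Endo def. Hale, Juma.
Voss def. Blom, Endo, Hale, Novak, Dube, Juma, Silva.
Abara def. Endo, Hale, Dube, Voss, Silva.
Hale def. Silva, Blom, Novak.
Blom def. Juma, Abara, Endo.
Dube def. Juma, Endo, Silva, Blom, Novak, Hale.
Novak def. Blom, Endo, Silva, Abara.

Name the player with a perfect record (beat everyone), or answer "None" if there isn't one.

Highest win total is Voss with 7 (out of 8 possible).
Voss lost to Abara, so no player went undefeated.

None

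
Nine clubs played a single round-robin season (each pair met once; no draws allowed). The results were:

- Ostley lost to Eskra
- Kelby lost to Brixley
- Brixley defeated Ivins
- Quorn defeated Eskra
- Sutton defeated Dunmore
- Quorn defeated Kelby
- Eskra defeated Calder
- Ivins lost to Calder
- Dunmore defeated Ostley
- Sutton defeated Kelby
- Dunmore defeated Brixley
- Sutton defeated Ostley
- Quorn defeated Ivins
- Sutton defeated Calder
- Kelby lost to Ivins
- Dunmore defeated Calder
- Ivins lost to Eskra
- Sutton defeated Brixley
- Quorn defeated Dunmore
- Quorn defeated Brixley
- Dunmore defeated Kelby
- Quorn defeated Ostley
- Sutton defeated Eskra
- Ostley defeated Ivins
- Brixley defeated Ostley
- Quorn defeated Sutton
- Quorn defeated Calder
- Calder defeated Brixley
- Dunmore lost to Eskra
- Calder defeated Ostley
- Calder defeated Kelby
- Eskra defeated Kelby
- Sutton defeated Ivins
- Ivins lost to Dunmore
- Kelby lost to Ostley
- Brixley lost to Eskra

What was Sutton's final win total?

Sutton's results: beat Ivins, Eskra, Kelby, Brixley, Calder, Ostley, Dunmore; lost to Quorn.
That is 7 wins.

7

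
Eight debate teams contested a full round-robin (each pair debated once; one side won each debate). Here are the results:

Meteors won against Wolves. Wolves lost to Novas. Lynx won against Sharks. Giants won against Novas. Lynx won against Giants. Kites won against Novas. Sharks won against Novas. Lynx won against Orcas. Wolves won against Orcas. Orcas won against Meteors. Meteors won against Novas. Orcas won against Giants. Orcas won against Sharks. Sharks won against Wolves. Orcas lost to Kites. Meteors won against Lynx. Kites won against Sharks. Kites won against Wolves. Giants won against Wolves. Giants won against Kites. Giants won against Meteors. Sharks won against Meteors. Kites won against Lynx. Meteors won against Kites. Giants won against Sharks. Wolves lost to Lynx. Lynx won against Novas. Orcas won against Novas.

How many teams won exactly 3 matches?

1

Win totals: Giants 5, Meteors 4, Lynx 5, Kites 5, Sharks 3, Wolves 1, Orcas 4, Novas 1.
Exactly 3: Sharks — 1 team.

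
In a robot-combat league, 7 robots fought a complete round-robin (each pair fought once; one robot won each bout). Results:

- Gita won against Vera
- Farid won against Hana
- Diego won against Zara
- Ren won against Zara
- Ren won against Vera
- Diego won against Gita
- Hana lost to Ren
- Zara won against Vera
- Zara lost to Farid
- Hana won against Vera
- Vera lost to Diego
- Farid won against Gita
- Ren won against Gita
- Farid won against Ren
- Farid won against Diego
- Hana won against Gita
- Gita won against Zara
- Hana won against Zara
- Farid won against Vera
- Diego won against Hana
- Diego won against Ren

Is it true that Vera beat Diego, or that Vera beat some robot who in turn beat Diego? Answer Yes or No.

No

Vera did not beat Diego directly.
Vera beat no one, so there is no intermediate robot.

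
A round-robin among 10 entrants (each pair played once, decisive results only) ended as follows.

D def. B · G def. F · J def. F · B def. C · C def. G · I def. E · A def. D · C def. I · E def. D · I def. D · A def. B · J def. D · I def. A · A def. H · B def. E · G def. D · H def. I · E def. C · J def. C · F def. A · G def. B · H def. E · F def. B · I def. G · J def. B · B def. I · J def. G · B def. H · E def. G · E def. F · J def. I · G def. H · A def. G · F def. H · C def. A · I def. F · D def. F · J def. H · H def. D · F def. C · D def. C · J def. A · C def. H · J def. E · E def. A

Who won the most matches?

J

Win totals: A 4, B 4, C 4, D 3, E 5, F 4, G 4, H 3, I 5, J 9.
J leads with 9 wins (next highest: 5).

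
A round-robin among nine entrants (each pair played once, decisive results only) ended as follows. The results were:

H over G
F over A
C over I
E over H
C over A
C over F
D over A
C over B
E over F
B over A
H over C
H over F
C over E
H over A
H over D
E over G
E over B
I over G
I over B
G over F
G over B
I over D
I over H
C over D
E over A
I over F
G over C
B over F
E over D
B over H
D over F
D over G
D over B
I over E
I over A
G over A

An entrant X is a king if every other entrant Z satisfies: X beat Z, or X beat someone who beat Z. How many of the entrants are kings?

A cannot reach B, C, D, E, F, G, H, I in two steps.
B cannot reach E, I in two steps.
C reaches everyone (king).
D cannot reach E, I in two steps.
E cannot reach I in two steps.
F cannot reach B, C, D, E, G, H, I in two steps.
G reaches everyone (king).
H reaches everyone (king).
I reaches everyone (king).
Kings: C, G, H, I — 4.

4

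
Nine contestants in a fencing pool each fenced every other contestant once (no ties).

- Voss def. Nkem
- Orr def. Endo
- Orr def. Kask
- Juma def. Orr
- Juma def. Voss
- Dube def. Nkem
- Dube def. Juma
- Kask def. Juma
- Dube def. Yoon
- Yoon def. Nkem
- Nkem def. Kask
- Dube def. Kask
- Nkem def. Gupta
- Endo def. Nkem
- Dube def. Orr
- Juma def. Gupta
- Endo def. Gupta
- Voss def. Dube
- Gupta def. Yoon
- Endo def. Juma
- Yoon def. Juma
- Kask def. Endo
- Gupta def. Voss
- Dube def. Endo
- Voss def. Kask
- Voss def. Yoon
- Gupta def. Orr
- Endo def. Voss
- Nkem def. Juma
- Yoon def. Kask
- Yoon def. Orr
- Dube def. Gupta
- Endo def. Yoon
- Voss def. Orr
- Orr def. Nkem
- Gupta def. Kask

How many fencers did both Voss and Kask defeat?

Voss beat: Orr, Nkem, Kask, Dube, Yoon.
Kask beat: Juma, Endo.
No one was beaten by both.

0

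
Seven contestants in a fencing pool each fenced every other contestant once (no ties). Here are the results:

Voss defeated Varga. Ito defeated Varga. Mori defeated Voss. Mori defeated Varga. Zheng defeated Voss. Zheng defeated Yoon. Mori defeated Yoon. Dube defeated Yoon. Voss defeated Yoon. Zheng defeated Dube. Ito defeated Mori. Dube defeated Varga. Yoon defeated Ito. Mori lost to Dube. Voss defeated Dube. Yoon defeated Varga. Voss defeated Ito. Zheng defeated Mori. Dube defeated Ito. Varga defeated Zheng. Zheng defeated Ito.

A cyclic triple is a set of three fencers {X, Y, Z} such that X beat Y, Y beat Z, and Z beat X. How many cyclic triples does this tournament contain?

8

Win totals: Dube 4, Voss 4, Yoon 2, Mori 3, Ito 2, Zheng 5, Varga 1.
A fencer with w wins dominates both others in C(w,2) triples; summing gives 6 + 6 + 1 + 3 + 1 + 10 + 0 = 27 transitive triples.
Total triples C(7,3) = 35, so cyclic triples = 35 − 27 = 8.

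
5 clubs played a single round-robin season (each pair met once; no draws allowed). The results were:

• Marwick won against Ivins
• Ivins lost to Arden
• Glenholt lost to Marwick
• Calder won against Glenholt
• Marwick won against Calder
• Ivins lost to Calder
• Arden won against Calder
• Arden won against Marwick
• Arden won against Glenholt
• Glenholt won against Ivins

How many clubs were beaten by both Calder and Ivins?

0

Calder beat: Glenholt, Ivins.
Ivins beat: no one.
No one was beaten by both.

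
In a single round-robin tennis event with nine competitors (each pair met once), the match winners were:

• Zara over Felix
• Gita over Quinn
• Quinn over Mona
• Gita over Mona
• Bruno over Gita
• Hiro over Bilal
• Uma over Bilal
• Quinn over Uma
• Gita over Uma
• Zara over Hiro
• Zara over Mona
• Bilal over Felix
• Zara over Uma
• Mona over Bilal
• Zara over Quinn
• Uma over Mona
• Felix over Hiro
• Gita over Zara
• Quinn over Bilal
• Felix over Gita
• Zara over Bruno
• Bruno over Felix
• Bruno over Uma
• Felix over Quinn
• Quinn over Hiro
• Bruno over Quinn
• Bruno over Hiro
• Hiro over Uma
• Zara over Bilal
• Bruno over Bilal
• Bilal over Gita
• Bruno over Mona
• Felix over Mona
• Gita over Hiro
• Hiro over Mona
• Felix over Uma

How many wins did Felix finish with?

Felix's results: beat Gita, Hiro, Mona, Uma, Quinn; lost to Bilal, Bruno, Zara.
That is 5 wins.

5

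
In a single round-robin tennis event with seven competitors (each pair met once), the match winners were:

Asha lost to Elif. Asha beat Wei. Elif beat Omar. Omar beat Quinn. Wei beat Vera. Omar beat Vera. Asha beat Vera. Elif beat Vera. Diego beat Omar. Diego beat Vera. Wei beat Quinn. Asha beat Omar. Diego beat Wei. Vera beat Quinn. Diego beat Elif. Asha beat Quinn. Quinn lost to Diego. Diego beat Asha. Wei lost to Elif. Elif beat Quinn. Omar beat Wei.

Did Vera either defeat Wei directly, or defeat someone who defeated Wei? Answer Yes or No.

No

Vera did not beat Wei directly.
Vera beat Quinn, but each of them lost to Wei. No two-step path.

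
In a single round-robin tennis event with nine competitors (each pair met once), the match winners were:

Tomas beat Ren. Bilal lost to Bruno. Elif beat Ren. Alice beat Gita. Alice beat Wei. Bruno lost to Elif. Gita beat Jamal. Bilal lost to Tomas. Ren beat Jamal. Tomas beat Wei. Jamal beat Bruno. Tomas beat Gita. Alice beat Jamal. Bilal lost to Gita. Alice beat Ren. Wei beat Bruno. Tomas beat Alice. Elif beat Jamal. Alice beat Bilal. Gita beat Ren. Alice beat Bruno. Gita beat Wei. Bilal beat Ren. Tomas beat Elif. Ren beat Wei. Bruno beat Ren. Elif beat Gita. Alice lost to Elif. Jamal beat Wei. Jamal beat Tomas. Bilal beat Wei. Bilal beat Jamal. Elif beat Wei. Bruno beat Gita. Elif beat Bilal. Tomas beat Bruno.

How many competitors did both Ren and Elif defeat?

2

Ren beat: Jamal, Wei.
Elif beat: Bruno, Alice, Jamal, Wei, Gita, Ren, Bilal.
Both beat: Jamal, Wei — 2.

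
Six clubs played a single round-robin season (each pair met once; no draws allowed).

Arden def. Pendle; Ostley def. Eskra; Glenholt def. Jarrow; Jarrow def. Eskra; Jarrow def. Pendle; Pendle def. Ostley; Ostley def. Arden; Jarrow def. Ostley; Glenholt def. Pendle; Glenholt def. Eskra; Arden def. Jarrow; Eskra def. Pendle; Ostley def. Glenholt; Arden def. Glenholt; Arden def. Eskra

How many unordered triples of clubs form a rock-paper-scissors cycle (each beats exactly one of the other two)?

5

Of the C(6,3) = 20 triples, the cyclic ones are: {Pendle, Ostley, Eskra}; {Pendle, Ostley, Arden}; {Pendle, Ostley, Glenholt}; {Ostley, Jarrow, Arden}; {Ostley, Jarrow, Glenholt}.
That is 5.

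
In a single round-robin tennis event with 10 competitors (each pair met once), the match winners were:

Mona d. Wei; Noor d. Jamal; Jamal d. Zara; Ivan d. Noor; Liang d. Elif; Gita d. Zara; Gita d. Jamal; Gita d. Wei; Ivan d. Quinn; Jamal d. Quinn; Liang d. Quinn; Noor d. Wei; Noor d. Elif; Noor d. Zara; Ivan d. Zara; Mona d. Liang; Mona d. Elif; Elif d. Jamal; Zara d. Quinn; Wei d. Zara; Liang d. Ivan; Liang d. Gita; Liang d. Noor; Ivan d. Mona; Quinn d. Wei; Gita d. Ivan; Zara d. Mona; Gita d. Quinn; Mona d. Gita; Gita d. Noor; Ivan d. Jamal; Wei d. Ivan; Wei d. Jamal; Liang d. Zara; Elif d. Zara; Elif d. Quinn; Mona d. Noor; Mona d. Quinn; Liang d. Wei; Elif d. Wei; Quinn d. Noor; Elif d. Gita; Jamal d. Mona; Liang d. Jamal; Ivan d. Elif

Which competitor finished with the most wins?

Win totals: Ivan 6, Noor 4, Wei 3, Mona 6, Liang 8, Jamal 3, Quinn 2, Gita 6, Zara 2, Elif 5.
Liang leads with 8 wins (next highest: 6).

Liang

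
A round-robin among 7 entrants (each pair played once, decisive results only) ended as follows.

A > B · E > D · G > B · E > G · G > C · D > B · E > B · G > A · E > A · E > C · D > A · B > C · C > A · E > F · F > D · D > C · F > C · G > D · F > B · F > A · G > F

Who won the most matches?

E

Win totals: A 1, B 1, C 1, D 3, E 6, F 4, G 5.
E leads with 6 wins (next highest: 5).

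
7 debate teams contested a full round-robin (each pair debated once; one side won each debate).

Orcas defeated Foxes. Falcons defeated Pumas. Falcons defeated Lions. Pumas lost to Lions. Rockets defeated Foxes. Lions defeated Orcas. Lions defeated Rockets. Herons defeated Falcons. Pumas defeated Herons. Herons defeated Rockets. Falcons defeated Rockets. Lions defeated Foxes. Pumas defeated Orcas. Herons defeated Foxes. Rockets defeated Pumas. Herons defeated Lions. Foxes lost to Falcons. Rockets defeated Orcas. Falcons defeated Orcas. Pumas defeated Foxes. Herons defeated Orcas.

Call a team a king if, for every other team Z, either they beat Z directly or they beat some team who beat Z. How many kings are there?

Falcons reaches everyone (king).
Foxes cannot reach Falcons, Herons, Orcas, Pumas, Lions, Rockets in two steps.
Herons reaches everyone (king).
Orcas cannot reach Falcons, Herons, Pumas, Lions, Rockets in two steps.
Pumas reaches everyone (king).
Lions cannot reach Falcons in two steps.
Rockets cannot reach Falcons, Lions in two steps.
Kings: Falcons, Herons, Pumas — 3.

3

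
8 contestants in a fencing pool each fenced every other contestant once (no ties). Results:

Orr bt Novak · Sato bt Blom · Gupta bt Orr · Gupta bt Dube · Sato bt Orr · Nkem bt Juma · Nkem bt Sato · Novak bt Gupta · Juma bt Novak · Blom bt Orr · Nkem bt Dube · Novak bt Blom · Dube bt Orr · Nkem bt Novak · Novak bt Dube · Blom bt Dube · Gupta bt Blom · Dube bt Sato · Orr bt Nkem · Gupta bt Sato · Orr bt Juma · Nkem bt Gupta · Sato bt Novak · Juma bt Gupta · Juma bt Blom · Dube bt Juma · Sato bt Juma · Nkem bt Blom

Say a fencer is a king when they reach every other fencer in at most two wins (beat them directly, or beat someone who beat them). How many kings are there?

5

Novak cannot reach Nkem in two steps.
Dube reaches everyone (king).
Gupta reaches everyone (king).
Juma cannot reach Nkem in two steps.
Sato reaches everyone (king).
Nkem reaches everyone (king).
Orr reaches everyone (king).
Blom cannot reach Gupta in two steps.
Kings: Dube, Gupta, Sato, Nkem, Orr — 5.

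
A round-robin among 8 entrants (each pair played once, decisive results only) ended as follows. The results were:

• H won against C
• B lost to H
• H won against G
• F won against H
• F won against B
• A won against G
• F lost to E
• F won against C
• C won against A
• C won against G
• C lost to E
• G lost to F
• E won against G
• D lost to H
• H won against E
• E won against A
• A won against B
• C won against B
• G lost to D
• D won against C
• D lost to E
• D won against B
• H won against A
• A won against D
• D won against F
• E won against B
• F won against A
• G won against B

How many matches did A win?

A's results: beat B, D, G; lost to C, E, F, H.
That is 3 wins.

3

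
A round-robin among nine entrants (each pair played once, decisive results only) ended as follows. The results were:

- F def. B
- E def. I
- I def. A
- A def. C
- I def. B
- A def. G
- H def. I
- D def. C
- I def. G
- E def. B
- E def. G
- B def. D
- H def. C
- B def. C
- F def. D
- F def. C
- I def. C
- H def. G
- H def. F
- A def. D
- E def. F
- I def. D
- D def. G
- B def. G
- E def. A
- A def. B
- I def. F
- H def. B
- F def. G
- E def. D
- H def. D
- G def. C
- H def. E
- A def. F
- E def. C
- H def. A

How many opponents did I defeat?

6

I's results: beat A, B, C, D, F, G; lost to E, H.
That is 6 wins.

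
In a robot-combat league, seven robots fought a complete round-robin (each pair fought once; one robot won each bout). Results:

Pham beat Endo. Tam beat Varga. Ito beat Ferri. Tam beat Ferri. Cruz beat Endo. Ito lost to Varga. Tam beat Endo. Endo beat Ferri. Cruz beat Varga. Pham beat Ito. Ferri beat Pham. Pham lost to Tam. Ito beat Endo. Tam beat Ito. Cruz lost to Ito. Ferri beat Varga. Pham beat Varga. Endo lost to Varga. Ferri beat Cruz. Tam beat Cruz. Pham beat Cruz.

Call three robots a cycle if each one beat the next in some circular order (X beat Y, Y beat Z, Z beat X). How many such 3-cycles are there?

6

Win totals: Varga 2, Tam 6, Cruz 2, Ferri 3, Pham 4, Ito 3, Endo 1.
A robot with w wins dominates both others in C(w,2) triples; summing gives 1 + 15 + 1 + 3 + 6 + 3 + 0 = 29 transitive triples.
Total triples C(7,3) = 35, so cyclic triples = 35 − 29 = 6.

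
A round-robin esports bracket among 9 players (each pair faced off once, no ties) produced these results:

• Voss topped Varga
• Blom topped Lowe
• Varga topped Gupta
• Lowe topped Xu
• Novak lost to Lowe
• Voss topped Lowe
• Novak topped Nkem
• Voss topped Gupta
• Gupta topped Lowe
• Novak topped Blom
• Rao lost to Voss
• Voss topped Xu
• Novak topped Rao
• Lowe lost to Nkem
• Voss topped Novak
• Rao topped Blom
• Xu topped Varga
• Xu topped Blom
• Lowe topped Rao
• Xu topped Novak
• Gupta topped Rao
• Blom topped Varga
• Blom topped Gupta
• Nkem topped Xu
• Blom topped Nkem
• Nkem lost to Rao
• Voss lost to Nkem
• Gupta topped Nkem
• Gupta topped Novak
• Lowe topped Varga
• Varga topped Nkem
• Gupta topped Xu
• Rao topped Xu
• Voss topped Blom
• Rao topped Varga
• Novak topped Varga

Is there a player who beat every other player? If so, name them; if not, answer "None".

None

Highest win total is Voss with 7 (out of 8 possible).
Voss lost to Nkem, so no player went undefeated.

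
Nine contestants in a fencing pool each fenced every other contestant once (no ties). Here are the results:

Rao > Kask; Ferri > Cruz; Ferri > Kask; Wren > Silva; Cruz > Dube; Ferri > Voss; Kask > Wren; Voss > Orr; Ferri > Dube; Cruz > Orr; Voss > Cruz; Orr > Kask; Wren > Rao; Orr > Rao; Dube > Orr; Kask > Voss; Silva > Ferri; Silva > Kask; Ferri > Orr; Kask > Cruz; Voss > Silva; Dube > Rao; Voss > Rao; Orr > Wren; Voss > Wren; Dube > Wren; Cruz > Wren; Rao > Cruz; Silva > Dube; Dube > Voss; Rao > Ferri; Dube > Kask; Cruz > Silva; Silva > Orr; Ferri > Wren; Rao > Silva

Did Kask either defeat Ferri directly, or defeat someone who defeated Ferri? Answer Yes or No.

No

Kask did not beat Ferri directly.
Kask beat Wren, Voss, Cruz, but each of them lost to Ferri. No two-step path.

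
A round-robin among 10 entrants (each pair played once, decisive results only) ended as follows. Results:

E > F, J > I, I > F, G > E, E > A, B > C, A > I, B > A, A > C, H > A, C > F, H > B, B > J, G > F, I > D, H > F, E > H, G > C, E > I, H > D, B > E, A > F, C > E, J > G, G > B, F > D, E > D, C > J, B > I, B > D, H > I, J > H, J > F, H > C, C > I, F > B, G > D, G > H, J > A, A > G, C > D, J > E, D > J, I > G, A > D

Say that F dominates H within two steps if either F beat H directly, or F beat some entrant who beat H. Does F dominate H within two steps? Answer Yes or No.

No

F did not beat H directly.
F beat B, D, but each of them lost to H. No two-step path.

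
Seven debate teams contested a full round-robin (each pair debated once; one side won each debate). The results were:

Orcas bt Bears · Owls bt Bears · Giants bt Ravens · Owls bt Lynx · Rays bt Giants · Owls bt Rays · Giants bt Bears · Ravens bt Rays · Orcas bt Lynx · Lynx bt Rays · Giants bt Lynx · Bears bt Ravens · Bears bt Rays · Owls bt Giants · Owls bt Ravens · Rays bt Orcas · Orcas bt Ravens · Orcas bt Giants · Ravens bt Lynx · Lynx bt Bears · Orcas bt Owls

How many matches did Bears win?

2

Bears' results: beat Ravens, Rays; lost to Orcas, Giants, Lynx, Owls.
That is 2 wins.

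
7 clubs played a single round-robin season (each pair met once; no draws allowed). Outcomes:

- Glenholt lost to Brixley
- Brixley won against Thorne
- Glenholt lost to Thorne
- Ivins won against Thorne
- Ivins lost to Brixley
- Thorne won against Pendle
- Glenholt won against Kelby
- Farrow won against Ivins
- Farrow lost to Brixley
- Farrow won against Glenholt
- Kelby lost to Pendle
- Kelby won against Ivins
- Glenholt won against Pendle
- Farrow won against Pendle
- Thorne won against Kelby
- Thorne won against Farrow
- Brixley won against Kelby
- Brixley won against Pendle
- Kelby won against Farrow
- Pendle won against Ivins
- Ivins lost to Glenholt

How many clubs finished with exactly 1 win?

Win totals: Thorne 4, Farrow 3, Pendle 2, Kelby 2, Glenholt 3, Brixley 6, Ivins 1.
Exactly 1: Ivins — 1 club.

1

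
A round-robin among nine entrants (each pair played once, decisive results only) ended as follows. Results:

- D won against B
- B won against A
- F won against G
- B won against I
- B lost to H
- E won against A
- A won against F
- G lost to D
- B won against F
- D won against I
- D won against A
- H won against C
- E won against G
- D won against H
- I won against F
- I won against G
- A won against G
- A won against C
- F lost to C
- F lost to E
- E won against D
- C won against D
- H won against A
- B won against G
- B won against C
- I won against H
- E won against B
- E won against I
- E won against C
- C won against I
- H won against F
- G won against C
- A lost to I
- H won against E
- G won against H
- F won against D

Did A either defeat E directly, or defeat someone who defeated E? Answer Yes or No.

No

A did not beat E directly.
A beat C, F, G, but each of them lost to E. No two-step path.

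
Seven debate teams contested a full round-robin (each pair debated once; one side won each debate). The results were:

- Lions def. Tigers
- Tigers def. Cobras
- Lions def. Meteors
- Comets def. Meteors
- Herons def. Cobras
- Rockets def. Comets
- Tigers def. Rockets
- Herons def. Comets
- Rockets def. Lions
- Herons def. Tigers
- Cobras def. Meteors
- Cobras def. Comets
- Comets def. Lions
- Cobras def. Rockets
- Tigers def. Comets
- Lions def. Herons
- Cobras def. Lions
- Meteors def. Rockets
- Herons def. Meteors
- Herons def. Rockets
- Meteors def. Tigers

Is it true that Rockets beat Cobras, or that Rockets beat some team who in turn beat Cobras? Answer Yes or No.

Rockets did not beat Cobras directly.
Rockets beat Comets, Lions, but each of them lost to Cobras. No two-step path.

No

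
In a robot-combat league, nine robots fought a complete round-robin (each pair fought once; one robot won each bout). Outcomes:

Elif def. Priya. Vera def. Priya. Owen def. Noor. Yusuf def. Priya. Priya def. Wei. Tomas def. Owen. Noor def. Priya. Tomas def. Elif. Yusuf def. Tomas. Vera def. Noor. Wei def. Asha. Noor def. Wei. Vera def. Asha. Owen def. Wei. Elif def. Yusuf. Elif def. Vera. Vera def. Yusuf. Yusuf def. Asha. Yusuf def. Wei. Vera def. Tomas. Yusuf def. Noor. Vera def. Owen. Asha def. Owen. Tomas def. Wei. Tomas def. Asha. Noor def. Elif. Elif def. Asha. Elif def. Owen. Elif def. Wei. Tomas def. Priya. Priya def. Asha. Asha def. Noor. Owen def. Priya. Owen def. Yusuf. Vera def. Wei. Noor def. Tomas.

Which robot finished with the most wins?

Vera

Win totals: Yusuf 5, Owen 4, Wei 1, Vera 7, Noor 4, Elif 6, Asha 2, Priya 2, Tomas 5.
Vera leads with 7 wins (next highest: 6).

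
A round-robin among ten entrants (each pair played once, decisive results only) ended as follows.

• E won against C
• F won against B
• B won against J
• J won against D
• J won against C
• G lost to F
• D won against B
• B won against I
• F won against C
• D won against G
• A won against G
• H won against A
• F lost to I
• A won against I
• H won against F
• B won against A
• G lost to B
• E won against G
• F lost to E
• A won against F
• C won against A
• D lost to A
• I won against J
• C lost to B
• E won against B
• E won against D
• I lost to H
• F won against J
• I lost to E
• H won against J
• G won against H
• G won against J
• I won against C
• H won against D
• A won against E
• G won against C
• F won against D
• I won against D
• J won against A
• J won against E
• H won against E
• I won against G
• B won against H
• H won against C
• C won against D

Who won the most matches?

H

Win totals: A 5, B 6, C 2, D 2, E 6, F 5, G 3, H 7, I 5, J 4.
H leads with 7 wins (next highest: 6).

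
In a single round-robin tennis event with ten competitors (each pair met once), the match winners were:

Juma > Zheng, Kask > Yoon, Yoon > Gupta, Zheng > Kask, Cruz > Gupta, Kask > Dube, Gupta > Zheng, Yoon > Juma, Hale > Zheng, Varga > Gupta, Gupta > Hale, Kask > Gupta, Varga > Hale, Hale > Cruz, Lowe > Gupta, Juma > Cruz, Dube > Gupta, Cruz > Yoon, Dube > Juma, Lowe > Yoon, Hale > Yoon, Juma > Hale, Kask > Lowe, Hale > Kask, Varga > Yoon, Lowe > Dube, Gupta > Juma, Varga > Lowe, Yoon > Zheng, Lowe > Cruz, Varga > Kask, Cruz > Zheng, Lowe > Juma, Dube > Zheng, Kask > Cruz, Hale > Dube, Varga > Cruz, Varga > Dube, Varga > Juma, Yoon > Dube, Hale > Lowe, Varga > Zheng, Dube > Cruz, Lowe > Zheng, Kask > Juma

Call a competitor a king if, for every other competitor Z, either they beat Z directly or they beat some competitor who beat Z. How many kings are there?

1

Varga reaches everyone (king).
Zheng cannot reach Varga, Hale in two steps.
Lowe cannot reach Varga in two steps.
Yoon cannot reach Varga, Lowe in two steps.
Juma cannot reach Varga in two steps.
Hale cannot reach Varga in two steps.
Cruz cannot reach Varga, Lowe in two steps.
Kask cannot reach Varga in two steps.
Dube cannot reach Varga, Lowe in two steps.
Gupta cannot reach Varga in two steps.
Kings: Varga — 1.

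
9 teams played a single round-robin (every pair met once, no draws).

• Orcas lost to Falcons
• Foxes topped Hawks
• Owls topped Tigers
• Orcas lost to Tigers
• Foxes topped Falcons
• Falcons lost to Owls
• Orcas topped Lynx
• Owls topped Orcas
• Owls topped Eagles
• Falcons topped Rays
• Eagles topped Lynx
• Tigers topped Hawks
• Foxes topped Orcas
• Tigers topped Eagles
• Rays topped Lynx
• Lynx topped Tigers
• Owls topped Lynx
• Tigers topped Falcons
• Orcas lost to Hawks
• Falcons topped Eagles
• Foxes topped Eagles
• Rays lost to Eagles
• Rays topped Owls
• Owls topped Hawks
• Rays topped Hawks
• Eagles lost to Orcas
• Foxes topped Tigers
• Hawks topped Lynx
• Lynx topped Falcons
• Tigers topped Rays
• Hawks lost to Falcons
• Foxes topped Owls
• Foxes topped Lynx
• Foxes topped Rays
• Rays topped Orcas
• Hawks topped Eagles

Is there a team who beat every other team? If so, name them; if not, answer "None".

Foxes

Foxes has 8 wins out of 8 opponents — a perfect record.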